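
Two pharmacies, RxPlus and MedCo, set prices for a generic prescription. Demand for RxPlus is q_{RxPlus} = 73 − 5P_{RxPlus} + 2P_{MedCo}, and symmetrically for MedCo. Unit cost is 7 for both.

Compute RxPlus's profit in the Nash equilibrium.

211.25

RxPlus's profit: π = (P_{RxPlus} − 7)(73 − 5P_{RxPlus} + 2P_{MedCo}).
∂π/∂P_{RxPlus} = 108 − 10P_{RxPlus} + 2P_{MedCo} = 0 ⇒ P_{RxPlus} = 10.8 + 0.2P_{MedCo}.
Setting P_{RxPlus} = P_{MedCo} in the reaction function: P_{RxPlus} = 10.8 + 0.2P_{RxPlus}, so P_{RxPlus} = 10.8 / 0.8 = 13.5.
q_{RxPlus} = 73 − 5·13.5 + 2·13.5 = 32.5.
Profit = (13.5 − 7)·32.5 = 211.25.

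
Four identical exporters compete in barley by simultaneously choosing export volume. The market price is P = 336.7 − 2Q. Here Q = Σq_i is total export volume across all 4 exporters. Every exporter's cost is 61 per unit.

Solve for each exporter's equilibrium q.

27.57

A representative exporter's profit is π_i = q_i(336.7 − 2Q) − 61q_i, with Q = q_i + Σ_{j≠i} q_j.
First-order condition: 275.7 − 4q_i − 2Σ_{j≠i} q_j = 0.
In a symmetric equilibrium every exporter chooses the same q, so Σ_{j≠i} q_j = 3q. The condition becomes 275.7 − 10q = 0, giving q = 275.7/10 = 27.57.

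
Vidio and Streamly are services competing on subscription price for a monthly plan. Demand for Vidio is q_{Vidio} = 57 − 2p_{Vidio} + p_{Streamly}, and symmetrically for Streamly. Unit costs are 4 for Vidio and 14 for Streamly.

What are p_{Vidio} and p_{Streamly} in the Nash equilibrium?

Vidio's profit: π = (p_{Vidio} − 4)(57 − 2p_{Vidio} + p_{Streamly}).
∂π/∂p_{Vidio} = 65 − 4p_{Vidio} + p_{Streamly} = 0 ⇒ p_{Vidio} = 16.25 + 0.25p_{Streamly}.
Similarly p_{Streamly} = 21.25 + 0.25p_{Vidio}.
Substituting the second reaction function into the first: p_{Vidio} = 16.25 + 0.25(21.25 + 0.25p_{Vidio}), which gives 0.9375p_{Vidio} = 21.5625 ⇒ p_{Vidio} = 23.
Then p_{Streamly} = 21.25 + 0.25·23 = 27.

23, 27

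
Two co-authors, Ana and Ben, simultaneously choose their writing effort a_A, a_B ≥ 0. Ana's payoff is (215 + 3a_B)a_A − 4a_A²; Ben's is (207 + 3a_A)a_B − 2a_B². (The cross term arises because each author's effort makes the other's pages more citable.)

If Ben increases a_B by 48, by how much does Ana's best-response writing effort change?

18

Expanding Ana's payoff: 215a_A + 3a_Ba_A − 4a_A².
∂π/∂a_A = 215 + 3a_B − 8a_A = 0, so a_A = 26.875 + 0.375a_B.
The reaction-function slope is 0.375, so a 48-unit rise in a_B moves a_A by 0.375 × 48 = 18. Ana's best response rises — the actions are strategic complements.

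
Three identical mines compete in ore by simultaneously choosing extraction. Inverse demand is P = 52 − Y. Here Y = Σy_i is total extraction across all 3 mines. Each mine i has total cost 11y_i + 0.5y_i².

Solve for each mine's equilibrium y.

8.2

A representative mine's profit is π_i = y_i(52 − Y) − 11y_i − 0.5y_i², with Y = y_i + Σ_{j≠i} y_j.
First-order condition: 41 − 3y_i − Σ_{j≠i} y_j = 0.
With identical mines, set every y_j = y: then 41 − 3y − 2y = 0, i.e. y = 41/5 = 8.2.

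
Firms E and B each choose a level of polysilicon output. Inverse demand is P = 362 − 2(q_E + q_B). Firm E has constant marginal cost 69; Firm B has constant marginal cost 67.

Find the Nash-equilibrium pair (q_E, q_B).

48.5, 49.5

Firm E's profit: π = q_E(362 − 2(q_E + q_B)) − 69q_E.
∂π/∂q_E = 293 − 4q_E − 2q_B = 0, so q_E = 73.25 − 0.5q_B.
By the same steps for B: q_B = 73.75 − 0.5q_E.
Substituting the second reaction function into the first: q_E = 73.25 − 0.5(73.75 − 0.5q_E), which gives 0.75q_E = 36.375 ⇒ q_E = 48.5.
Then q_B = 73.75 − 0.5·48.5 = 49.5.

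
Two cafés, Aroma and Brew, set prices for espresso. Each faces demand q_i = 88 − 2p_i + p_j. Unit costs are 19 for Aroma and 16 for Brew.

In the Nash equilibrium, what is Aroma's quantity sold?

Aroma's profit: π = (p_{Aroma} − 19)(88 − 2p_{Aroma} + p_{Brew}).
∂π/∂p_{Aroma} = 126 − 4p_{Aroma} + p_{Brew} = 0 ⇒ p_{Aroma} = 31.5 + 0.25p_{Brew}.
Similarly p_{Brew} = 30 + 0.25p_{Aroma}.
Substituting the second reaction function into the first: p_{Aroma} = 31.5 + 0.25(30 + 0.25p_{Aroma}), which gives 0.9375p_{Aroma} = 39 ⇒ p_{Aroma} = 41.6.
Then p_{Brew} = 30 + 0.25·41.6 = 40.4.
q_{Aroma} = 88 − 2·41.6 + 40.4 = 45.2.

45.2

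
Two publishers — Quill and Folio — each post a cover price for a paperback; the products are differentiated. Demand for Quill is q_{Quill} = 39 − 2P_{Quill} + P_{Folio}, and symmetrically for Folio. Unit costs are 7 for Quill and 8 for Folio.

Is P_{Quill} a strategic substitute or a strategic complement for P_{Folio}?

Quill's profit: π = (P_{Quill} − 7)(39 − 2P_{Quill} + P_{Folio}).
∂π/∂P_{Quill} = 53 − 4P_{Quill} + P_{Folio} = 0 ⇒ P_{Quill} = 13.25 + 0.25P_{Folio}.
The best-response slope dP_{Quill}/dP_{Folio} = 0.25 > 0: the reaction function is upward-sloping, so the choices are strategic complements.

strategic complements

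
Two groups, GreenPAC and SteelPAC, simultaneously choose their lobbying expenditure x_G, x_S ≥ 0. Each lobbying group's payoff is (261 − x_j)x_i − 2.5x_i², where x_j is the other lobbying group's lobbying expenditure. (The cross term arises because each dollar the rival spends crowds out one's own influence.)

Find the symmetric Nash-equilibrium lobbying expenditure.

GreenPAC's payoff is (261 − x_S)x_G − 2.5x_G².
∂π/∂x_G = 261 − x_S − 5x_G = 0, so x_G = 52.2 − 0.2x_S.
Setting x_G = x_S in the reaction function: x_G = 52.2 − 0.2x_G, so x_G = 52.2 / 1.2 = 43.5.

43.5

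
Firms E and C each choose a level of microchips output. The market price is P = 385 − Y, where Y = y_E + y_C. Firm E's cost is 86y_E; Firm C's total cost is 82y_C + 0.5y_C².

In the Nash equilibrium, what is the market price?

Firm E's profit: π = y_E(385 − (y_E + y_C)) − 86y_E.
∂π/∂y_E = 299 − 2y_E − y_C = 0, so y_E = 149.5 − 0.5y_C.
For C: ∂π/∂y_C = 303 − 3y_C − y_E = 0 ⇒ y_C = 101 − (1/3)y_E.
Solving the two reaction functions simultaneously: (1 − (−0.5)(−1/3))y_E = 149.5 − 0.5·101, so (5/6)y_E = 99 and y_E = 118.8.
Then y_C = 101 − (1/3)·118.8 = 61.4.
Equilibrium price: P = 385 − 180.2 = 204.8.

204.8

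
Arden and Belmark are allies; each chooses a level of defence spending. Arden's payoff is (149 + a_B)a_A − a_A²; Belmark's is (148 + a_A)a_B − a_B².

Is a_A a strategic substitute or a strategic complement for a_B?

strategic complements

Expanding Arden's payoff: 149a_A + a_Ba_A − a_A².
∂π/∂a_A = 149 + a_B − 2a_A = 0, so a_A = 74.5 + 0.5a_B.
The best-response slope da_A/da_B = 0.5 > 0: the reaction function is upward-sloping, so the choices are strategic complements.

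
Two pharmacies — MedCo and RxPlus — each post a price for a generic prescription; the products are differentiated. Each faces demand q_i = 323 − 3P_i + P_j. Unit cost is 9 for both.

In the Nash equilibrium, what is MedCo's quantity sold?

183

MedCo's profit: π = (P_{MedCo} − 9)(323 − 3P_{MedCo} + P_{RxPlus}).
∂π/∂P_{MedCo} = 350 − 6P_{MedCo} + P_{RxPlus} = 0 ⇒ P_{MedCo} = 175/3 + (1/6)P_{RxPlus}.
The game is symmetric, so in equilibrium P_{RxPlus} = P_{MedCo}: the reaction function gives (5/6)P_{MedCo} = 175/3, hence P_{MedCo} = 70.
q_{MedCo} = 323 − 3·70 + 70 = 183.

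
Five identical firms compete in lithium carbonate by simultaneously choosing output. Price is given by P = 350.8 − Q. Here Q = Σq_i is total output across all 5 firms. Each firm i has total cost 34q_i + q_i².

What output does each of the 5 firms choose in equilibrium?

39.6

A representative firm's profit is π_i = q_i(350.8 − Q) − 34q_i − q_i², with Q = q_i + Σ_{j≠i} q_j.
First-order condition: 316.8 − 4q_i − Σ_{j≠i} q_j = 0.
With identical firms, set every q_j = q: then 316.8 − 4q − 4q = 0, i.e. q = 316.8/8 = 39.6.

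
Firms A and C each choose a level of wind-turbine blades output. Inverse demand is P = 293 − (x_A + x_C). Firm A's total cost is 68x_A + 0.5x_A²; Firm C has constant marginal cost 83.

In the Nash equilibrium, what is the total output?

Firm A's profit: π = x_A(293 − (x_A + x_C)) − 68x_A − 0.5x_A².
∂π/∂x_A = 225 − 3x_A − x_C = 0, so x_A = 75 − (1/3)x_C.
For C: ∂π/∂x_C = 210 − 2x_C − x_A = 0 ⇒ x_C = 105 − 0.5x_A.
Substituting the second reaction function into the first: x_A = 75 − (1/3)(105 − 0.5x_A), which gives (5/6)x_A = 40 ⇒ x_A = 48.
Then x_C = 105 − 0.5·48 = 81.
Total output: 48 + 81 = 129.

129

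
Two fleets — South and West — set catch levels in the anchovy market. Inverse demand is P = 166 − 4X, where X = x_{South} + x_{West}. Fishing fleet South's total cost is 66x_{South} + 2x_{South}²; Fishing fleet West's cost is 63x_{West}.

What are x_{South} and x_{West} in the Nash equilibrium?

Fishing fleet South's profit: π = x_{South}(166 − 4(x_{South} + x_{West})) − 66x_{South} − 2x_{South}².
∂π/∂x_{South} = 100 − 12x_{South} − 4x_{West} = 0, so x_{South} = 25/3 − (1/3)x_{West}.
For West: ∂π/∂x_{West} = 103 − 8x_{West} − 4x_{South} = 0 ⇒ x_{West} = 12.875 − 0.5x_{South}.
Substituting the second reaction function into the first: x_{South} = 25/3 − (1/3)(12.875 − 0.5x_{South}), which gives (5/6)x_{South} = 97/24 ⇒ x_{South} = 4.85.
Then x_{West} = 12.875 − 0.5·4.85 = 10.45.

4.85, 10.45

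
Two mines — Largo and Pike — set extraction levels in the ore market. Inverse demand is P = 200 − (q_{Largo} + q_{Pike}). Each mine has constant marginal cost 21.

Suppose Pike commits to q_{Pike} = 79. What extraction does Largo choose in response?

Mine Largo's profit: π = q_{Largo}(200 − (q_{Largo} + q_{Pike})) − 21q_{Largo}.
∂π/∂q_{Largo} = 179 − 2q_{Largo} − q_{Pike} = 0, so q_{Largo} = 89.5 − 0.5q_{Pike}.
At q_{Pike} = 79: q_{Largo} = 89.5 − 0.5·79 = 50.

50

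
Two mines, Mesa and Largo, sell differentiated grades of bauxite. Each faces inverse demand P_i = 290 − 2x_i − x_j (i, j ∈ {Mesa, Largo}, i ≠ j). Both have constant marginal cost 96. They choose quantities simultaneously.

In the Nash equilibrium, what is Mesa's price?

Mine Mesa's profit: π = x_{Mesa}(290 − 2x_{Mesa} − x_{Largo}) − 96x_{Mesa}.
∂π/∂x_{Mesa} = 194 − 4x_{Mesa} − x_{Largo} = 0 ⇒ x_{Mesa} = 48.5 − 0.25x_{Largo}.
Setting x_{Mesa} = x_{Largo} in the reaction function: x_{Mesa} = 48.5 − 0.25x_{Mesa}, so x_{Mesa} = 48.5 / 1.25 = 38.8.
P_{Mesa} = 290 − 2·38.8 − 38.8 = 173.6.

173.6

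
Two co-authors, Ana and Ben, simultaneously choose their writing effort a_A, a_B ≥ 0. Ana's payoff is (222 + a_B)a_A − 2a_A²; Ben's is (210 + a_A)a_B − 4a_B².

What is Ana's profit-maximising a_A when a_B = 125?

86.75

Expanding Ana's payoff: 222a_A + a_Ba_A − 2a_A².
∂π/∂a_A = 222 + a_B − 4a_A = 0, so a_A = 55.5 + 0.25a_B.
At a_B = 125: a_A = 55.5 + 0.25·125 = 86.75.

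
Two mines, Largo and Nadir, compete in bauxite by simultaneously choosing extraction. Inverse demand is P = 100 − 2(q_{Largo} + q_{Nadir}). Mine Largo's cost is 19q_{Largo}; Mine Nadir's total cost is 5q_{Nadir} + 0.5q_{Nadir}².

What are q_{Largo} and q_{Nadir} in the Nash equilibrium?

Mine Largo's profit: π = q_{Largo}(100 − 2(q_{Largo} + q_{Nadir})) − 19q_{Largo}.
∂π/∂q_{Largo} = 81 − 4q_{Largo} − 2q_{Nadir} = 0, so q_{Largo} = 20.25 − 0.5q_{Nadir}.
For Nadir: ∂π/∂q_{Nadir} = 95 − 5q_{Nadir} − 2q_{Largo} = 0 ⇒ q_{Nadir} = 19 − 0.4q_{Largo}.
Plugging q_{Nadir} into Largo's best response: q_{Largo} = 20.25 − 0.5(19 − 0.4q_{Largo}) ⇒ 0.8q_{Largo} = 10.75, so q_{Largo} = 13.4375.
Then q_{Nadir} = 19 − 0.4·13.4375 = 13.625.

13.4375, 13.625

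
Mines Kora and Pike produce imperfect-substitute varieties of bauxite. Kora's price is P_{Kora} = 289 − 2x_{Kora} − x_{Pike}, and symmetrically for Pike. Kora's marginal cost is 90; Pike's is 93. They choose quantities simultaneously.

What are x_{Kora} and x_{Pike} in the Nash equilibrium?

Mine Kora's profit: π = x_{Kora}(289 − 2x_{Kora} − x_{Pike}) − 90x_{Kora}.
∂π/∂x_{Kora} = 199 − 4x_{Kora} − x_{Pike} = 0 ⇒ x_{Kora} = 49.75 − 0.25x_{Pike}.
Similarly x_{Pike} = 49 − 0.25x_{Kora}.
Solving the two reaction functions simultaneously: (1 − (−0.25)(−0.25))x_{Kora} = 49.75 − 0.25·49, so 0.9375x_{Kora} = 37.5 and x_{Kora} = 40.
Then x_{Pike} = 49 − 0.25·40 = 39.

40, 39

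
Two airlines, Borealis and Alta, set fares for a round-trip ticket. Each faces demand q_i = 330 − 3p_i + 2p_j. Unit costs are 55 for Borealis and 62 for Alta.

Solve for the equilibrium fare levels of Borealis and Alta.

125.0625, 127.6875

Borealis's profit: π = (p_{Borealis} − 55)(330 − 3p_{Borealis} + 2p_{Alta}).
∂π/∂p_{Borealis} = 495 − 6p_{Borealis} + 2p_{Alta} = 0 ⇒ p_{Borealis} = 82.5 + (1/3)p_{Alta}.
Similarly p_{Alta} = 86 + (1/3)p_{Borealis}.
Plugging p_{Alta} into Borealis's best response: p_{Borealis} = 82.5 + (1/3)(86 + (1/3)p_{Borealis}) ⇒ (8/9)p_{Borealis} = 667/6, so p_{Borealis} = 125.0625.
Then p_{Alta} = 86 + (1/3)·125.0625 = 127.6875.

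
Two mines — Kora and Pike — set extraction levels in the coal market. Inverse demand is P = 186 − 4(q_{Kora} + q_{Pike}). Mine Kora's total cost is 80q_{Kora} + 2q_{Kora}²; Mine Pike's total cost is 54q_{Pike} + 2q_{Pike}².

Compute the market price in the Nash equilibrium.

126.5

Mine Kora's profit: π = q_{Kora}(186 − 4(q_{Kora} + q_{Pike})) − 80q_{Kora} − 2q_{Kora}².
∂π/∂q_{Kora} = 106 − 12q_{Kora} − 4q_{Pike} = 0, so q_{Kora} = 53/6 − (1/3)q_{Pike}.
By the same steps for Pike: q_{Pike} = 11 − (1/3)q_{Kora}.
Substituting the second reaction function into the first: q_{Kora} = 53/6 − (1/3)(11 − (1/3)q_{Kora}), which gives (8/9)q_{Kora} = 31/6 ⇒ q_{Kora} = 5.8125.
Then q_{Pike} = 11 − (1/3)·5.8125 = 9.0625.
Equilibrium price: P = 186 − 4·14.875 = 126.5.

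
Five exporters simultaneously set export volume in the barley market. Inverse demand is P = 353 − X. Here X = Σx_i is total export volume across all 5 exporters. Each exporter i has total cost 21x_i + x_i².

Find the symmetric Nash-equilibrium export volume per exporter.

A representative exporter's profit is π_i = x_i(353 − X) − 21x_i − x_i², with X = x_i + Σ_{j≠i} x_j.
First-order condition: 332 − 4x_i − Σ_{j≠i} x_j = 0.
With identical exporters, set every x_j = x: then 332 − 4x − 4x = 0, i.e. x = 332/8 = 41.5.

41.5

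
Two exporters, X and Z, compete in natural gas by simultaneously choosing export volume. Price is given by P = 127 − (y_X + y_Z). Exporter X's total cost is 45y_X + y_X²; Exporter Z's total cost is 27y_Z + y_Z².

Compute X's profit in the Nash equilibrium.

Exporter X's profit: π = y_X(127 − (y_X + y_Z)) − 45y_X − y_X².
∂π/∂y_X = 82 − 4y_X − y_Z = 0, so y_X = 20.5 − 0.25y_Z.
By the same steps for Z: y_Z = 25 − 0.25y_X.
Solving the two reaction functions simultaneously: (1 − (−0.25)(−0.25))y_X = 20.5 − 0.25·25, so 0.9375y_X = 14.25 and y_X = 15.2.
Then y_Z = 25 − 0.25·15.2 = 21.2.
Price P = 127 − 36.4 = 90.6.
X's profit: (90.6 − 45)·15.2 − (15.2)² = 462.08.

462.08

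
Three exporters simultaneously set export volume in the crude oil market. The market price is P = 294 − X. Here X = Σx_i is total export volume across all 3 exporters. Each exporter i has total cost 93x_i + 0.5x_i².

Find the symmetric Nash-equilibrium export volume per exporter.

A representative exporter's profit is π_i = x_i(294 − X) − 93x_i − 0.5x_i², with X = x_i + Σ_{j≠i} x_j.
First-order condition: 201 − 3x_i − Σ_{j≠i} x_j = 0.
Imposing symmetry (x_j = x for all j) turns Σ_{j≠i} x_j into 2x, so 201 = 5x and x = 40.2.

40.2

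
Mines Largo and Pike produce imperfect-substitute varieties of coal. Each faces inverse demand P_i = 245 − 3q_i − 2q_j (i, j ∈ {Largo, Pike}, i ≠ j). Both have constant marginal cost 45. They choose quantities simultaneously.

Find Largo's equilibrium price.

Mine Largo's profit: π = q_{Largo}(245 − 3q_{Largo} − 2q_{Pike}) − 45q_{Largo}.
∂π/∂q_{Largo} = 200 − 6q_{Largo} − 2q_{Pike} = 0 ⇒ q_{Largo} = 100/3 − (1/3)q_{Pike}.
The game is symmetric, so in equilibrium q_{Pike} = q_{Largo}: the reaction function gives (4/3)q_{Largo} = 100/3, hence q_{Largo} = 25.
P_{Largo} = 245 − 3·25 − 2·25 = 120.

120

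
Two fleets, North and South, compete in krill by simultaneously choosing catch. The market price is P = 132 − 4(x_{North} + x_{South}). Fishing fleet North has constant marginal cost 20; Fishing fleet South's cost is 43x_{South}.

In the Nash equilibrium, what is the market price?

Fishing fleet North's profit: π = x_{North}(132 − 4(x_{North} + x_{South})) − 20x_{North}.
∂π/∂x_{North} = 112 − 8x_{North} − 4x_{South} = 0, so x_{North} = 14 − 0.5x_{South}.
By the same steps for South: x_{South} = 11.125 − 0.5x_{North}.
Plugging x_{South} into North's best response: x_{North} = 14 − 0.5(11.125 − 0.5x_{North}) ⇒ 0.75x_{North} = 8.4375, so x_{North} = 11.25.
Then x_{South} = 11.125 − 0.5·11.25 = 5.5.
Equilibrium price: P = 132 − 4·16.75 = 65.

65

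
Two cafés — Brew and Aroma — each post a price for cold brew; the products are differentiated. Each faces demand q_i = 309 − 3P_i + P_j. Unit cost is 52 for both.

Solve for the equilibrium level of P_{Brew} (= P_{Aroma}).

Brew's profit: π = (P_{Brew} − 52)(309 − 3P_{Brew} + P_{Aroma}).
∂π/∂P_{Brew} = 465 − 6P_{Brew} + P_{Aroma} = 0 ⇒ P_{Brew} = 77.5 + (1/6)P_{Aroma}.
Setting P_{Brew} = P_{Aroma} in the reaction function: P_{Brew} = 77.5 + (1/6)P_{Brew}, so P_{Brew} = 77.5 / (5/6) = 93.

93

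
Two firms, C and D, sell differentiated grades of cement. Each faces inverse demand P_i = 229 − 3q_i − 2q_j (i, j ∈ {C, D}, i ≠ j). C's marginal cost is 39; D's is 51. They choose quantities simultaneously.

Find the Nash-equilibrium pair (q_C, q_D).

24.5, 21.5

Firm C's profit: π = q_C(229 − 3q_C − 2q_D) − 39q_C.
∂π/∂q_C = 190 − 6q_C − 2q_D = 0 ⇒ q_C = 95/3 − (1/3)q_D.
Similarly q_D = 89/3 − (1/3)q_C.
Plugging q_D into C's best response: q_C = 95/3 − (1/3)(89/3 − (1/3)q_C) ⇒ (8/9)q_C = 196/9, so q_C = 24.5.
Then q_D = 89/3 − (1/3)·24.5 = 21.5.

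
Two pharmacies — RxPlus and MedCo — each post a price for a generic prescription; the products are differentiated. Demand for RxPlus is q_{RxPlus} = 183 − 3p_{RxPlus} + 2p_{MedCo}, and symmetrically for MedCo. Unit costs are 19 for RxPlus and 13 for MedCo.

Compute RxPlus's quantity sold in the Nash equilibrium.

RxPlus's profit: π = (p_{RxPlus} − 19)(183 − 3p_{RxPlus} + 2p_{MedCo}).
∂π/∂p_{RxPlus} = 240 − 6p_{RxPlus} + 2p_{MedCo} = 0 ⇒ p_{RxPlus} = 40 + (1/3)p_{MedCo}.
Similarly p_{MedCo} = 37 + (1/3)p_{RxPlus}.
Plugging p_{MedCo} into RxPlus's best response: p_{RxPlus} = 40 + (1/3)(37 + (1/3)p_{RxPlus}) ⇒ (8/9)p_{RxPlus} = 157/3, so p_{RxPlus} = 58.875.
Then p_{MedCo} = 37 + (1/3)·58.875 = 56.625.
q_{RxPlus} = 183 − 3·58.875 + 2·56.625 = 119.625.

119.625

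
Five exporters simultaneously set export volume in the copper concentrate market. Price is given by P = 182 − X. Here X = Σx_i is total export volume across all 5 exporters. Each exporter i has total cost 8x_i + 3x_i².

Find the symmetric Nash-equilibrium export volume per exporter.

A representative exporter's profit is π_i = x_i(182 − X) − 8x_i − 3x_i², with X = x_i + Σ_{j≠i} x_j.
First-order condition: 174 − 8x_i − Σ_{j≠i} x_j = 0.
With identical exporters, set every x_j = x: then 174 − 8x − 4x = 0, i.e. x = 174/12 = 14.5.

14.5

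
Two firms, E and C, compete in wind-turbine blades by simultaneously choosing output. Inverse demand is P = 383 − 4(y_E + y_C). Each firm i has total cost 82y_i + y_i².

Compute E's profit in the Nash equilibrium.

Firm E's profit: π = y_E(383 − 4(y_E + y_C)) − 82y_E − y_E².
∂π/∂y_E = 301 − 10y_E − 4y_C = 0, so y_E = 30.1 − 0.4y_C.
The game is symmetric, so in equilibrium y_C = y_E: the reaction function gives 1.4y_E = 30.1, hence y_E = 21.5.
Price P = 383 − 4·43 = 211.
E's profit: (211 − 82)·21.5 − (21.5)² = 2311.25.

2311.25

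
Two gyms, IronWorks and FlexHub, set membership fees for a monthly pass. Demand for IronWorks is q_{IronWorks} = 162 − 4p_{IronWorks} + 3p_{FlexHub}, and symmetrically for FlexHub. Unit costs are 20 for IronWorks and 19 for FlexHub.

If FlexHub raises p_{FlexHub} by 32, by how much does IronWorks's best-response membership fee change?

12

IronWorks's profit: π = (p_{IronWorks} − 20)(162 − 4p_{IronWorks} + 3p_{FlexHub}).
∂π/∂p_{IronWorks} = 242 − 8p_{IronWorks} + 3p_{FlexHub} = 0 ⇒ p_{IronWorks} = 30.25 + 0.375p_{FlexHub}.
The reaction-function slope is 0.375, so a 32-unit rise in p_{FlexHub} moves p_{IronWorks} by 0.375 × 32 = 12. IronWorks's best response rises — the actions are strategic complements.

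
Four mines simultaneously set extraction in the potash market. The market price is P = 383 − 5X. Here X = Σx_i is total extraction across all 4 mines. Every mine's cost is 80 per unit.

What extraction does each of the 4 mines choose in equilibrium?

12.12

A representative mine's profit is π_i = x_i(383 − 5X) − 80x_i, with X = x_i + Σ_{j≠i} x_j.
First-order condition: 303 − 10x_i − 5Σ_{j≠i} x_j = 0.
Imposing symmetry (x_j = x for all j) turns Σ_{j≠i} x_j into 3x, so 303 = 25x and x = 12.12.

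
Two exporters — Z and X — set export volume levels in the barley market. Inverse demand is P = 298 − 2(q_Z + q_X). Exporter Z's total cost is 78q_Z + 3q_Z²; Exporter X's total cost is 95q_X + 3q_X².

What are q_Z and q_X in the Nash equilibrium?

Exporter Z's profit: π = q_Z(298 − 2(q_Z + q_X)) − 78q_Z − 3q_Z².
∂π/∂q_Z = 220 − 10q_Z − 2q_X = 0, so q_Z = 22 − 0.2q_X.
By the same steps for X: q_X = 20.3 − 0.2q_Z.
Solving the two reaction functions simultaneously: (1 − (−0.2)(−0.2))q_Z = 22 − 0.2·20.3, so 0.96q_Z = 17.94 and q_Z = 18.6875.
Then q_X = 20.3 − 0.2·18.6875 = 16.5625.

18.6875, 16.5625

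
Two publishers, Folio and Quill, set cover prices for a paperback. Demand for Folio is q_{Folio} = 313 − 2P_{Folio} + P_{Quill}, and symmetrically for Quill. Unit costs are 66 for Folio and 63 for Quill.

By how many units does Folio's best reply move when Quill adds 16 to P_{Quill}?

Folio's profit: π = (P_{Folio} − 66)(313 − 2P_{Folio} + P_{Quill}).
∂π/∂P_{Folio} = 445 − 4P_{Folio} + P_{Quill} = 0 ⇒ P_{Folio} = 111.25 + 0.25P_{Quill}.
The reaction-function slope is 0.25, so a 16-unit rise in P_{Quill} moves P_{Folio} by 0.25 × 16 = 4. Folio's best response rises — the actions are strategic complements.

4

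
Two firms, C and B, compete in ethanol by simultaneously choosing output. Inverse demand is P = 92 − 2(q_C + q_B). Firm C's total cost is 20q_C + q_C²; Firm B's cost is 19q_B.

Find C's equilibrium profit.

151.23

Firm C's profit: π = q_C(92 − 2(q_C + q_B)) − 20q_C − q_C².
∂π/∂q_C = 72 − 6q_C − 2q_B = 0, so q_C = 12 − (1/3)q_B.
For B: ∂π/∂q_B = 73 − 4q_B − 2q_C = 0 ⇒ q_B = 18.25 − 0.5q_C.
Substituting the second reaction function into the first: q_C = 12 − (1/3)(18.25 − 0.5q_C), which gives (5/6)q_C = 71/12 ⇒ q_C = 7.1.
Then q_B = 18.25 − 0.5·7.1 = 14.7.
Price P = 92 − 2·21.8 = 48.4.
C's profit: (48.4 − 20)·7.1 − (7.1)² = 151.23.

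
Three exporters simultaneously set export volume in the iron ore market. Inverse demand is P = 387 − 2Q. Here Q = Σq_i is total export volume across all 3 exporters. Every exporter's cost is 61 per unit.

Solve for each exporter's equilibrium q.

40.75

A representative exporter's profit is π_i = q_i(387 − 2Q) − 61q_i, with Q = q_i + Σ_{j≠i} q_j.
First-order condition: 326 − 4q_i − 2Σ_{j≠i} q_j = 0.
With identical exporters, set every q_j = q: then 326 − 4q − 4q = 0, i.e. q = 326/8 = 40.75.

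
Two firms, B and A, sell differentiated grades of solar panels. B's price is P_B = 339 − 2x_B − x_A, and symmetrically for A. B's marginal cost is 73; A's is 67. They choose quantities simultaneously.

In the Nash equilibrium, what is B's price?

178.6

Firm B's profit: π = x_B(339 − 2x_B − x_A) − 73x_B.
∂π/∂x_B = 266 − 4x_B − x_A = 0 ⇒ x_B = 66.5 − 0.25x_A.
Similarly x_A = 68 − 0.25x_B.
Solving the two reaction functions simultaneously: (1 − (−0.25)(−0.25))x_B = 66.5 − 0.25·68, so 0.9375x_B = 49.5 and x_B = 52.8.
Then x_A = 68 − 0.25·52.8 = 54.8.
P_B = 339 − 2·52.8 − 54.8 = 178.6.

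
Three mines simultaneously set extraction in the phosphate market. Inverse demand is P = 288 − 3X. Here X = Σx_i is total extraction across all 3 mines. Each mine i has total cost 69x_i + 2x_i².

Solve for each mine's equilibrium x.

13.6875

A representative mine's profit is π_i = x_i(288 − 3X) − 69x_i − 2x_i², with X = x_i + Σ_{j≠i} x_j.
First-order condition: 219 − 10x_i − 3Σ_{j≠i} x_j = 0.
With identical mines, set every x_j = x: then 219 − 10x − 6x = 0, i.e. x = 219/16 = 13.6875.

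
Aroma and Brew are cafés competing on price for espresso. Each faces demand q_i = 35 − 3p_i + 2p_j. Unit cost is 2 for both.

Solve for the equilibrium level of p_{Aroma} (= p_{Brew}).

10.25

Aroma's profit: π = (p_{Aroma} − 2)(35 − 3p_{Aroma} + 2p_{Brew}).
∂π/∂p_{Aroma} = 41 − 6p_{Aroma} + 2p_{Brew} = 0 ⇒ p_{Aroma} = 41/6 + (1/3)p_{Brew}.
Setting p_{Aroma} = p_{Brew} in the reaction function: p_{Aroma} = 41/6 + (1/3)p_{Aroma}, so p_{Aroma} = (41/6) / (2/3) = 10.25.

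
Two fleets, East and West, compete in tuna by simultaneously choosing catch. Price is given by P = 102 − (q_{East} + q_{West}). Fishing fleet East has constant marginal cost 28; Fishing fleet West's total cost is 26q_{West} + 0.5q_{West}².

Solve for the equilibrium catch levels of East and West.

29.2, 15.6

Fishing fleet East's profit: π = q_{East}(102 − (q_{East} + q_{West})) − 28q_{East}.
∂π/∂q_{East} = 74 − 2q_{East} − q_{West} = 0, so q_{East} = 37 − 0.5q_{West}.
For West: ∂π/∂q_{West} = 76 − 3q_{West} − q_{East} = 0 ⇒ q_{West} = 76/3 − (1/3)q_{East}.
Substituting the second reaction function into the first: q_{East} = 37 − 0.5(76/3 − (1/3)q_{East}), which gives (5/6)q_{East} = 73/3 ⇒ q_{East} = 29.2.
Then q_{West} = 76/3 − (1/3)·29.2 = 15.6.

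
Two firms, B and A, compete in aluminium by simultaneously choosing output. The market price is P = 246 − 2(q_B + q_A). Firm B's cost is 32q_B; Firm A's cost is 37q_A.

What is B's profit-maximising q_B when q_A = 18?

44.5

Firm B's profit: π = q_B(246 − 2(q_B + q_A)) − 32q_B.
∂π/∂q_B = 214 − 4q_B − 2q_A = 0, so q_B = 53.5 − 0.5q_A.
At q_A = 18: q_B = 53.5 − 0.5·18 = 44.5.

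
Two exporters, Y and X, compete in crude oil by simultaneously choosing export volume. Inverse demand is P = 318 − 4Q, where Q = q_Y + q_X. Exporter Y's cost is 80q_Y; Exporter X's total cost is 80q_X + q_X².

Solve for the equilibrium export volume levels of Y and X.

22.3125, 14.875

Exporter Y's profit: π = q_Y(318 − 4(q_Y + q_X)) − 80q_Y.
∂π/∂q_Y = 238 − 8q_Y − 4q_X = 0, so q_Y = 29.75 − 0.5q_X.
For X: ∂π/∂q_X = 238 − 10q_X − 4q_Y = 0 ⇒ q_X = 23.8 − 0.4q_Y.
Plugging q_X into Y's best response: q_Y = 29.75 − 0.5(23.8 − 0.4q_Y) ⇒ 0.8q_Y = 17.85, so q_Y = 22.3125.
Then q_X = 23.8 − 0.4·22.3125 = 14.875.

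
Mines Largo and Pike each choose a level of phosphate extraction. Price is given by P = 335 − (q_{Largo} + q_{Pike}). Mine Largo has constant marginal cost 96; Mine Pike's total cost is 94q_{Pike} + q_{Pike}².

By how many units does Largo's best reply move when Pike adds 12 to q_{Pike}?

-6

Mine Largo's profit: π = q_{Largo}(335 − (q_{Largo} + q_{Pike})) − 96q_{Largo}.
∂π/∂q_{Largo} = 239 − 2q_{Largo} − q_{Pike} = 0, so q_{Largo} = 119.5 − 0.5q_{Pike}.
The reaction-function slope is −0.5, so a 12-unit rise in q_{Pike} moves q_{Largo} by −0.5 × 12 = −6. Largo's best response falls — the actions are strategic substitutes.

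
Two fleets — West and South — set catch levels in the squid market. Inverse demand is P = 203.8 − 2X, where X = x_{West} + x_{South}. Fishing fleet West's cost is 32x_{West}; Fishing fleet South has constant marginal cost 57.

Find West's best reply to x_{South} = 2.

41.95

Fishing fleet West's profit: π = x_{West}(203.8 − 2(x_{West} + x_{South})) − 32x_{West}.
∂π/∂x_{West} = 171.8 − 4x_{West} − 2x_{South} = 0, so x_{West} = 42.95 − 0.5x_{South}.
At x_{South} = 2: x_{West} = 42.95 − 0.5·2 = 41.95.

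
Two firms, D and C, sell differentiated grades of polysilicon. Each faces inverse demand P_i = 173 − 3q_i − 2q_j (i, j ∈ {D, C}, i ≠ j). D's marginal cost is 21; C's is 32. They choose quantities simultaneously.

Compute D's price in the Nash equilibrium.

80.0625

Firm D's profit: π = q_D(173 − 3q_D − 2q_C) − 21q_D.
∂π/∂q_D = 152 − 6q_D − 2q_C = 0 ⇒ q_D = 76/3 − (1/3)q_C.
Similarly q_C = 23.5 − (1/3)q_D.
Plugging q_C into D's best response: q_D = 76/3 − (1/3)(23.5 − (1/3)q_D) ⇒ (8/9)q_D = 17.5, so q_D = 19.6875.
Then q_C = 23.5 − (1/3)·19.6875 = 16.9375.
P_D = 173 − 3·19.6875 − 2·16.9375 = 80.0625.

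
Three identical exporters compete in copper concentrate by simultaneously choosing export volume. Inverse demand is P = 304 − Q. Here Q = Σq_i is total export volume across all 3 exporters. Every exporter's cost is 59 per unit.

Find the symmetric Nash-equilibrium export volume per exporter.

A representative exporter's profit is π_i = q_i(304 − Q) − 59q_i, with Q = q_i + Σ_{j≠i} q_j.
First-order condition: 245 − 2q_i − Σ_{j≠i} q_j = 0.
In a symmetric equilibrium every exporter chooses the same q, so Σ_{j≠i} q_j = 2q. The condition becomes 245 − 4q = 0, giving q = 245/4 = 61.25.

61.25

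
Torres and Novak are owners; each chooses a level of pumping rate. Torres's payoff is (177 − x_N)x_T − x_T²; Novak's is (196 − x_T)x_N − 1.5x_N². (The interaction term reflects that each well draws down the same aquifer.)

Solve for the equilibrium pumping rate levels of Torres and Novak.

Expanding Torres's payoff: 177x_T − x_Nx_T − x_T².
∂π/∂x_T = 177 − x_N − 2x_T = 0, so x_T = 88.5 − 0.5x_N.
Likewise for Novak: x_N = 196/3 − (1/3)x_T.
Plugging x_N into Torres's best response: x_T = 88.5 − 0.5(196/3 − (1/3)x_T) ⇒ (5/6)x_T = 335/6, so x_T = 67.
Then x_N = 196/3 − (1/3)·67 = 43.

67, 43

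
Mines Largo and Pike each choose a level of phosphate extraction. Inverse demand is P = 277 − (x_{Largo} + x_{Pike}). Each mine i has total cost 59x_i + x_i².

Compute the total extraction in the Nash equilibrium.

87.2

Mine Largo's profit: π = x_{Largo}(277 − (x_{Largo} + x_{Pike})) − 59x_{Largo} − x_{Largo}².
∂π/∂x_{Largo} = 218 − 4x_{Largo} − x_{Pike} = 0, so x_{Largo} = 54.5 − 0.25x_{Pike}.
The game is symmetric, so in equilibrium x_{Pike} = x_{Largo}: the reaction function gives 1.25x_{Largo} = 54.5, hence x_{Largo} = 43.6.
Total extraction: 43.6 + 43.6 = 87.2.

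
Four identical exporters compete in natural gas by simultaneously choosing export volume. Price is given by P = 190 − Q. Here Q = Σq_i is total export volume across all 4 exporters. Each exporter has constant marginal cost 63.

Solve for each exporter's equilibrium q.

25.4

A representative exporter's profit is π_i = q_i(190 − Q) − 63q_i, with Q = q_i + Σ_{j≠i} q_j.
First-order condition: 127 − 2q_i − Σ_{j≠i} q_j = 0.
With identical exporters, set every q_j = q: then 127 − 2q − 3q = 0, i.e. q = 127/5 = 25.4.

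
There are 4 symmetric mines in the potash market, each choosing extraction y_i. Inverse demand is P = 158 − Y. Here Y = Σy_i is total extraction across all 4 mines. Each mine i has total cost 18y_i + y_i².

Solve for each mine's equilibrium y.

20

A representative mine's profit is π_i = y_i(158 − Y) − 18y_i − y_i², with Y = y_i + Σ_{j≠i} y_j.
First-order condition: 140 − 4y_i − Σ_{j≠i} y_j = 0.
In a symmetric equilibrium every mine chooses the same y, so Σ_{j≠i} y_j = 3y. The condition becomes 140 − 7y = 0, giving y = 140/7 = 20.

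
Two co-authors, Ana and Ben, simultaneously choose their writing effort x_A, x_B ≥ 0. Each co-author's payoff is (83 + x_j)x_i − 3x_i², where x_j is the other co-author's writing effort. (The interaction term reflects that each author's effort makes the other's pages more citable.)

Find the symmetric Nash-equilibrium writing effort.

Ana's payoff is (83 + x_B)x_A − 3x_A².
∂π/∂x_A = 83 + x_B − 6x_A = 0, so x_A = 83/6 + (1/6)x_B.
The game is symmetric, so in equilibrium x_B = x_A: the reaction function gives (5/6)x_A = 83/6, hence x_A = 16.6.

16.6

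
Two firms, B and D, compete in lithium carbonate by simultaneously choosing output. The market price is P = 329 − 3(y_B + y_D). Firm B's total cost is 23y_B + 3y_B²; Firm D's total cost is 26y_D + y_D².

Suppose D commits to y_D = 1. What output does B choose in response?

25.25

Firm B's profit: π = y_B(329 − 3(y_B + y_D)) − 23y_B − 3y_B².
∂π/∂y_B = 306 − 12y_B − 3y_D = 0, so y_B = 25.5 − 0.25y_D.
At y_D = 1: y_B = 25.5 − 0.25·1 = 25.25.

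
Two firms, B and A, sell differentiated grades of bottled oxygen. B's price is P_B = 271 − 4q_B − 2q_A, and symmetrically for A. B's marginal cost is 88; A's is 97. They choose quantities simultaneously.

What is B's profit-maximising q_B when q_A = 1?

Firm B's profit: π = q_B(271 − 4q_B − 2q_A) − 88q_B.
∂π/∂q_B = 183 − 8q_B − 2q_A = 0 ⇒ q_B = 22.875 − 0.25q_A.
At q_A = 1: q_B = 22.875 − 0.25·1 = 22.625.

22.625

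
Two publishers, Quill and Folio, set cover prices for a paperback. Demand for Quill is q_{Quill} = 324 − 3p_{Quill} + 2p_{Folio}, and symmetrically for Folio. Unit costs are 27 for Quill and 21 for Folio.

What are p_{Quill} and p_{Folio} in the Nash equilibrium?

Quill's profit: π = (p_{Quill} − 27)(324 − 3p_{Quill} + 2p_{Folio}).
∂π/∂p_{Quill} = 405 − 6p_{Quill} + 2p_{Folio} = 0 ⇒ p_{Quill} = 67.5 + (1/3)p_{Folio}.
Similarly p_{Folio} = 64.5 + (1/3)p_{Quill}.
Substituting the second reaction function into the first: p_{Quill} = 67.5 + (1/3)(64.5 + (1/3)p_{Quill}), which gives (8/9)p_{Quill} = 89 ⇒ p_{Quill} = 100.125.
Then p_{Folio} = 64.5 + (1/3)·100.125 = 97.875.

100.125, 97.875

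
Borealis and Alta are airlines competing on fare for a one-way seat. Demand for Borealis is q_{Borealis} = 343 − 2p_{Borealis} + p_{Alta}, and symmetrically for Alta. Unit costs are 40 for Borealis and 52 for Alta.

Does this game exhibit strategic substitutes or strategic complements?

strategic complements

Borealis's profit: π = (p_{Borealis} − 40)(343 − 2p_{Borealis} + p_{Alta}).
∂π/∂p_{Borealis} = 423 − 4p_{Borealis} + p_{Alta} = 0 ⇒ p_{Borealis} = 105.75 + 0.25p_{Alta}.
The best-response slope dp_{Borealis}/dp_{Alta} = 0.25 > 0: the reaction function is upward-sloping, so the choices are strategic complements.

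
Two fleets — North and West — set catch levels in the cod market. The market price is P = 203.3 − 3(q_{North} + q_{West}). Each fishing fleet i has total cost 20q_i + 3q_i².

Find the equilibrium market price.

Fishing fleet North's profit: π = q_{North}(203.3 − 3(q_{North} + q_{West})) − 20q_{North} − 3q_{North}².
∂π/∂q_{North} = 183.3 − 12q_{North} − 3q_{West} = 0, so q_{North} = 15.275 − 0.25q_{West}.
By symmetry q_{West} = q_{North}; substituting into the reaction function, 1.25q_{North} = 15.275 and q_{North} = 12.22.
Equilibrium price: P = 203.3 − 3·24.44 = 129.98.

129.98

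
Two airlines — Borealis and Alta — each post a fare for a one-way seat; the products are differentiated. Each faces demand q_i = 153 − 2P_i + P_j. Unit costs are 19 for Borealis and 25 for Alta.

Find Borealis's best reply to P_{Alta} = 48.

Borealis's profit: π = (P_{Borealis} − 19)(153 − 2P_{Borealis} + P_{Alta}).
∂π/∂P_{Borealis} = 191 − 4P_{Borealis} + P_{Alta} = 0 ⇒ P_{Borealis} = 47.75 + 0.25P_{Alta}.
At P_{Alta} = 48: P_{Borealis} = 47.75 + 0.25·48 = 59.75.

59.75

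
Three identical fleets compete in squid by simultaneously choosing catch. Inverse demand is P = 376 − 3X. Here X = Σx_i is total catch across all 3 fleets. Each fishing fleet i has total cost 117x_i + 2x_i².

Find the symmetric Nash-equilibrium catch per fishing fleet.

16.1875

A representative fishing fleet's profit is π_i = x_i(376 − 3X) − 117x_i − 2x_i², with X = x_i + Σ_{j≠i} x_j.
First-order condition: 259 − 10x_i − 3Σ_{j≠i} x_j = 0.
Imposing symmetry (x_j = x for all j) turns Σ_{j≠i} x_j into 2x, so 259 = 16x and x = 16.1875.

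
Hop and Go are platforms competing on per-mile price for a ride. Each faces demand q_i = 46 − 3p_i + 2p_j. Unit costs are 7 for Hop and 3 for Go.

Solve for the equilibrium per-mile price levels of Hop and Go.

Hop's profit: π = (p_{Hop} − 7)(46 − 3p_{Hop} + 2p_{Go}).
∂π/∂p_{Hop} = 67 − 6p_{Hop} + 2p_{Go} = 0 ⇒ p_{Hop} = 67/6 + (1/3)p_{Go}.
Similarly p_{Go} = 55/6 + (1/3)p_{Hop}.
Plugging p_{Go} into Hop's best response: p_{Hop} = 67/6 + (1/3)(55/6 + (1/3)p_{Hop}) ⇒ (8/9)p_{Hop} = 128/9, so p_{Hop} = 16.
Then p_{Go} = 55/6 + (1/3)·16 = 14.5.

16, 14.5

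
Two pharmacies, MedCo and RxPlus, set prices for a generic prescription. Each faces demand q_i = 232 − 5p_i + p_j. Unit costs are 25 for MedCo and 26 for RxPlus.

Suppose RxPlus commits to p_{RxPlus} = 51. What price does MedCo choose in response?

MedCo's profit: π = (p_{MedCo} − 25)(232 − 5p_{MedCo} + p_{RxPlus}).
∂π/∂p_{MedCo} = 357 − 10p_{MedCo} + p_{RxPlus} = 0 ⇒ p_{MedCo} = 35.7 + 0.1p_{RxPlus}.
At p_{RxPlus} = 51: p_{MedCo} = 35.7 + 0.1·51 = 40.8.

40.8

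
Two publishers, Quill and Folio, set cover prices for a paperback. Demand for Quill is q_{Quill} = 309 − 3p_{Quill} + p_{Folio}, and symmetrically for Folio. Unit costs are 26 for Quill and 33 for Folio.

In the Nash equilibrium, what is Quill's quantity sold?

Quill's profit: π = (p_{Quill} − 26)(309 − 3p_{Quill} + p_{Folio}).
∂π/∂p_{Quill} = 387 − 6p_{Quill} + p_{Folio} = 0 ⇒ p_{Quill} = 64.5 + (1/6)p_{Folio}.
Similarly p_{Folio} = 68 + (1/6)p_{Quill}.
Solving the two reaction functions simultaneously: (1 − (1/6)(1/6))p_{Quill} = 64.5 + (1/6)·68, so (35/36)p_{Quill} = 455/6 and p_{Quill} = 78.
Then p_{Folio} = 68 + (1/6)·78 = 81.
q_{Quill} = 309 − 3·78 + 81 = 156.

156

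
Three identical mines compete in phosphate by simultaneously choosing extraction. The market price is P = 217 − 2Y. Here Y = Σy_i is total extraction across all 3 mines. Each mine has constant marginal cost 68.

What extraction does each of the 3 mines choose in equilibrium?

A representative mine's profit is π_i = y_i(217 − 2Y) − 68y_i, with Y = y_i + Σ_{j≠i} y_j.
First-order condition: 149 − 4y_i − 2Σ_{j≠i} y_j = 0.
With identical mines, set every y_j = y: then 149 − 4y − 4y = 0, i.e. y = 149/8 = 18.625.

18.625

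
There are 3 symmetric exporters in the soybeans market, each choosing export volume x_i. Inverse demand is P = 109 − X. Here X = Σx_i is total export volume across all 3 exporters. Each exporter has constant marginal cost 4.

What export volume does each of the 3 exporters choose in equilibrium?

A representative exporter's profit is π_i = x_i(109 − X) − 4x_i, with X = x_i + Σ_{j≠i} x_j.
First-order condition: 105 − 2x_i − Σ_{j≠i} x_j = 0.
Imposing symmetry (x_j = x for all j) turns Σ_{j≠i} x_j into 2x, so 105 = 4x and x = 26.25.

26.25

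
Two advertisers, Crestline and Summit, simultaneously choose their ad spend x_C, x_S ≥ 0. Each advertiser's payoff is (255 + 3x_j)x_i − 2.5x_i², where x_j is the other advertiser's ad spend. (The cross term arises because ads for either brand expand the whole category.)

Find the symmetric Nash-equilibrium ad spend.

Crestline's payoff is (255 + 3x_S)x_C − 2.5x_C².
∂π/∂x_C = 255 + 3x_S − 5x_C = 0, so x_C = 51 + 0.6x_S.
Setting x_C = x_S in the reaction function: x_C = 51 + 0.6x_C, so x_C = 51 / 0.4 = 127.5.

127.5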